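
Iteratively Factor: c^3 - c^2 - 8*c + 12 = (c + 3)*(c^2 - 4*c + 4) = (c - 2)*(c + 3)*(c - 2)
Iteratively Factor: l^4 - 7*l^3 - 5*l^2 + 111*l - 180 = (l - 3)*(l^3 - 4*l^2 - 17*l + 60) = (l - 5)*(l - 3)*(l^2 + l - 12) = (l - 5)*(l - 3)^2*(l + 4)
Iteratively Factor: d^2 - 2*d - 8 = (d - 4)*(d + 2)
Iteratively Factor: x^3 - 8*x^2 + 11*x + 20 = (x - 4)*(x^2 - 4*x - 5) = (x - 4)*(x + 1)*(x - 5)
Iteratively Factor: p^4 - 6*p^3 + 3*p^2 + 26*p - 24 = (p - 3)*(p^3 - 3*p^2 - 6*p + 8) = (p - 3)*(p - 1)*(p^2 - 2*p - 8) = (p - 3)*(p - 1)*(p + 2)*(p - 4)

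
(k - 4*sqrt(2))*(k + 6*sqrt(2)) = k^2 + 2*sqrt(2)*k - 48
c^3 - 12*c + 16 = (c - 2)^2*(c + 4)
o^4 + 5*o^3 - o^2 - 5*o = o*(o - 1)*(o + 1)*(o + 5)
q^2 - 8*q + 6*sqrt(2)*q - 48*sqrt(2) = (q - 8)*(q + 6*sqrt(2))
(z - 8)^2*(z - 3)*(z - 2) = z^4 - 21*z^3 + 150*z^2 - 416*z + 384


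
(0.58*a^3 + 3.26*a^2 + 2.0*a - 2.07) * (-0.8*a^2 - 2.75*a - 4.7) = -0.464*a^5 - 4.203*a^4 - 13.291*a^3 - 19.166*a^2 - 3.7075*a + 9.729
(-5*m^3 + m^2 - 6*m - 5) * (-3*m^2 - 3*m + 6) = 15*m^5 + 12*m^4 - 15*m^3 + 39*m^2 - 21*m - 30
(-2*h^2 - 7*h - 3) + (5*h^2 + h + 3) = 3*h^2 - 6*h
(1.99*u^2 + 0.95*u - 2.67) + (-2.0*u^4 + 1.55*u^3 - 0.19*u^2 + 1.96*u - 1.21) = -2.0*u^4 + 1.55*u^3 + 1.8*u^2 + 2.91*u - 3.88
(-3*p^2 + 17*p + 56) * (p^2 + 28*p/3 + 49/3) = -3*p^4 - 11*p^3 + 497*p^2/3 + 2401*p/3 + 2744/3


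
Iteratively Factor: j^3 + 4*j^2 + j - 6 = (j + 3)*(j^2 + j - 2) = (j + 2)*(j + 3)*(j - 1)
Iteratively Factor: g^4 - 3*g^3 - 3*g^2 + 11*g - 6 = (g - 1)*(g^3 - 2*g^2 - 5*g + 6) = (g - 1)^2*(g^2 - g - 6) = (g - 1)^2*(g + 2)*(g - 3)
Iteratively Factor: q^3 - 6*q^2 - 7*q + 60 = (q + 3)*(q^2 - 9*q + 20) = (q - 5)*(q + 3)*(q - 4)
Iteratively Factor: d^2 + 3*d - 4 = (d - 1)*(d + 4)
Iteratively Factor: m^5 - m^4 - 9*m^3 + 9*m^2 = (m - 3)*(m^4 + 2*m^3 - 3*m^2) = (m - 3)*(m - 1)*(m^3 + 3*m^2) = m*(m - 3)*(m - 1)*(m^2 + 3*m) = m*(m - 3)*(m - 1)*(m + 3)*(m)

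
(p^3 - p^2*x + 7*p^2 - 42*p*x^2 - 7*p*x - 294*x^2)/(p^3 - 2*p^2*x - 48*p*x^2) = (-p^2 + 7*p*x - 7*p + 49*x)/(p*(-p + 8*x))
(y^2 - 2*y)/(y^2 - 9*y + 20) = y*(y - 2)/(y^2 - 9*y + 20)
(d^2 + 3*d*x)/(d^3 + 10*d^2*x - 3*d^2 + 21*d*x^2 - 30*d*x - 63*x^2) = d/(d^2 + 7*d*x - 3*d - 21*x)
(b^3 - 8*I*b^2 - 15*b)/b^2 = b - 8*I - 15/b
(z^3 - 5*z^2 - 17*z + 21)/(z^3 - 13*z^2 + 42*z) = (z^2 + 2*z - 3)/(z*(z - 6))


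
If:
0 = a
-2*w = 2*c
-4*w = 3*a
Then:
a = 0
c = 0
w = 0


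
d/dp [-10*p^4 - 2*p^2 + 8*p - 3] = -40*p^3 - 4*p + 8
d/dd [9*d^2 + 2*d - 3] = 18*d + 2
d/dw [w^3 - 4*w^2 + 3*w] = 3*w^2 - 8*w + 3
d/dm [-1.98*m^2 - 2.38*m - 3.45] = -3.96*m - 2.38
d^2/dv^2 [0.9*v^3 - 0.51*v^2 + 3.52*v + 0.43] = 5.4*v - 1.02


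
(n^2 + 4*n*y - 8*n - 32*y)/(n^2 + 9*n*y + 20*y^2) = (n - 8)/(n + 5*y)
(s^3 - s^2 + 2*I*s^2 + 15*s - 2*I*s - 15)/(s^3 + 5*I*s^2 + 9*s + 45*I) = (s - 1)/(s + 3*I)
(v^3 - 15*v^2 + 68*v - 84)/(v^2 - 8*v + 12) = v - 7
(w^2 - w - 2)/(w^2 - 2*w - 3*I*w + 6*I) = (w + 1)/(w - 3*I)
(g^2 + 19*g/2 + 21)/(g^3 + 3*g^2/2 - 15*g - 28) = (g + 6)/(g^2 - 2*g - 8)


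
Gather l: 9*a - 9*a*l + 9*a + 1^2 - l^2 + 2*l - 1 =18*a - l^2 + l*(2 - 9*a)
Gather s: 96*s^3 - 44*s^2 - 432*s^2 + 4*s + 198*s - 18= 96*s^3 - 476*s^2 + 202*s - 18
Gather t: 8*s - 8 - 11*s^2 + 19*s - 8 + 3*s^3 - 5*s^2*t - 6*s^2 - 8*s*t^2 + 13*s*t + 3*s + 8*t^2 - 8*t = 3*s^3 - 17*s^2 + 30*s + t^2*(8 - 8*s) + t*(-5*s^2 + 13*s - 8) - 16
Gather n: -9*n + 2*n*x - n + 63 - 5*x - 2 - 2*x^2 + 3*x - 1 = n*(2*x - 10) - 2*x^2 - 2*x + 60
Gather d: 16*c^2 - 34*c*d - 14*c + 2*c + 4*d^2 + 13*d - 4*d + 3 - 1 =16*c^2 - 12*c + 4*d^2 + d*(9 - 34*c) + 2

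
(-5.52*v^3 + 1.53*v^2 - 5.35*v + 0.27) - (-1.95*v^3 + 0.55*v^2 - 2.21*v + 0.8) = -3.57*v^3 + 0.98*v^2 - 3.14*v - 0.53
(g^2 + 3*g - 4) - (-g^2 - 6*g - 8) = 2*g^2 + 9*g + 4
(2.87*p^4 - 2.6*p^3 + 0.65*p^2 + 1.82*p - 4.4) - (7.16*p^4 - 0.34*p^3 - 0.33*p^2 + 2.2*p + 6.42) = -4.29*p^4 - 2.26*p^3 + 0.98*p^2 - 0.38*p - 10.82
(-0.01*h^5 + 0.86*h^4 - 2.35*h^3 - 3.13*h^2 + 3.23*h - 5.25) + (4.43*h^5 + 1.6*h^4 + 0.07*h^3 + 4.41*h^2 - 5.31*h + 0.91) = 4.42*h^5 + 2.46*h^4 - 2.28*h^3 + 1.28*h^2 - 2.08*h - 4.34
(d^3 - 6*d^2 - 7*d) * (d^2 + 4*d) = d^5 - 2*d^4 - 31*d^3 - 28*d^2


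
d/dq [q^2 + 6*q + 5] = 2*q + 6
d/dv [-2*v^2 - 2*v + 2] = -4*v - 2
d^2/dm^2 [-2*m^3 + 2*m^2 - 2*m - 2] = 4 - 12*m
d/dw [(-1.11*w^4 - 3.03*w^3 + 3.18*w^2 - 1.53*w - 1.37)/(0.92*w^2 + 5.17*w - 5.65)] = (-2.0424*w^5 - 20.0037*w^4 - 6.2442*w^3 + 69.2067*w^2 - 33.4132*w + 15.7274)/(0.8464*w^4 + 9.5128*w^3 + 16.3329*w^2 - 58.421*w + 31.9225)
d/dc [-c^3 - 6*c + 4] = -3*c^2 - 6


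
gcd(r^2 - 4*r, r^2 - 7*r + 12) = r - 4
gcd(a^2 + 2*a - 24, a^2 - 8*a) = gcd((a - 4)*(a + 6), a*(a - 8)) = 1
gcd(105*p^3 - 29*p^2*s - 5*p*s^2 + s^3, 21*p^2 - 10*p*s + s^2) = 21*p^2 - 10*p*s + s^2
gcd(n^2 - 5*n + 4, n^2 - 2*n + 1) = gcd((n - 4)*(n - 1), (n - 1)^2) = n - 1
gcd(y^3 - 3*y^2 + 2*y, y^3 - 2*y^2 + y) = y^2 - y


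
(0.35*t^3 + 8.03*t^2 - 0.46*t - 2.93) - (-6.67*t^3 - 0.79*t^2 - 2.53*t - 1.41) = 7.02*t^3 + 8.82*t^2 + 2.07*t - 1.52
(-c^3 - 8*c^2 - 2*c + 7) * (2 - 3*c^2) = 3*c^5 + 24*c^4 + 4*c^3 - 37*c^2 - 4*c + 14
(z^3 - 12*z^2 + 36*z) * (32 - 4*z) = -4*z^4 + 80*z^3 - 528*z^2 + 1152*z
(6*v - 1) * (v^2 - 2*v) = 6*v^3 - 13*v^2 + 2*v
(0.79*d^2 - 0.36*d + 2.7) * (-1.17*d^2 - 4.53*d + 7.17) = -0.9243*d^4 - 3.1575*d^3 + 4.1361*d^2 - 14.8122*d + 19.359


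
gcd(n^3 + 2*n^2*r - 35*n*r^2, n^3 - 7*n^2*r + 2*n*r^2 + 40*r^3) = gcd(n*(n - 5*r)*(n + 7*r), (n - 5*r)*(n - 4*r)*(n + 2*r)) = -n + 5*r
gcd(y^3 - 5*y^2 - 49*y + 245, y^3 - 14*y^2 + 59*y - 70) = y^2 - 12*y + 35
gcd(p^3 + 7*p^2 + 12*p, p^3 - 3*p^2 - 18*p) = p^2 + 3*p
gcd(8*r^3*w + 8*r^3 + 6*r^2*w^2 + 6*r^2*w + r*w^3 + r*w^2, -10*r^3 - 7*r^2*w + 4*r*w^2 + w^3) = 1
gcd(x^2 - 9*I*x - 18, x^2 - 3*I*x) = x - 3*I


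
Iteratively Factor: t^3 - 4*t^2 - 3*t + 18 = (t + 2)*(t^2 - 6*t + 9) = (t - 3)*(t + 2)*(t - 3)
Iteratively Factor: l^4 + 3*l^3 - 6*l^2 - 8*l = (l + 1)*(l^3 + 2*l^2 - 8*l) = (l - 2)*(l + 1)*(l^2 + 4*l) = (l - 2)*(l + 1)*(l + 4)*(l)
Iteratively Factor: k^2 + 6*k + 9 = (k + 3)*(k + 3)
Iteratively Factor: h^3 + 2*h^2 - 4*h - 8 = (h + 2)*(h^2 - 4) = (h - 2)*(h + 2)*(h + 2)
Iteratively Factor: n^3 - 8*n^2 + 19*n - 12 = (n - 4)*(n^2 - 4*n + 3) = (n - 4)*(n - 1)*(n - 3)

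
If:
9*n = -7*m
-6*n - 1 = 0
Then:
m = 3/14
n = -1/6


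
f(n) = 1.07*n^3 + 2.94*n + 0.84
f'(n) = 3.21*n^2 + 2.94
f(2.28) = 20.23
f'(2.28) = 19.63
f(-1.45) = -6.69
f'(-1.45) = 9.69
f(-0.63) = -1.28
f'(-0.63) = 4.21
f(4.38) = 103.63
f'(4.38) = 64.52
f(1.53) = 9.17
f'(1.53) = 10.45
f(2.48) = 24.45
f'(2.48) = 22.68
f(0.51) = 2.48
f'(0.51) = 3.77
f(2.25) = 19.64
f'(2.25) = 19.19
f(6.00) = 249.60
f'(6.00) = 118.50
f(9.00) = 807.33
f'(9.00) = 262.95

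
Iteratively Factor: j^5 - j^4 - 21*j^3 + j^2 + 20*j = (j - 5)*(j^4 + 4*j^3 - j^2 - 4*j) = j*(j - 5)*(j^3 + 4*j^2 - j - 4) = j*(j - 5)*(j + 4)*(j^2 - 1) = j*(j - 5)*(j + 1)*(j + 4)*(j - 1)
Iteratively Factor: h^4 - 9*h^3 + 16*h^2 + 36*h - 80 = (h - 4)*(h^3 - 5*h^2 - 4*h + 20) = (h - 4)*(h - 2)*(h^2 - 3*h - 10) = (h - 4)*(h - 2)*(h + 2)*(h - 5)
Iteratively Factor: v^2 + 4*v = (v)*(v + 4)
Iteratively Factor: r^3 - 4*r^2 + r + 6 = (r - 2)*(r^2 - 2*r - 3) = (r - 2)*(r + 1)*(r - 3)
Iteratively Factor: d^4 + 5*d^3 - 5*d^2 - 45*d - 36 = (d - 3)*(d^3 + 8*d^2 + 19*d + 12) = (d - 3)*(d + 3)*(d^2 + 5*d + 4) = (d - 3)*(d + 1)*(d + 3)*(d + 4)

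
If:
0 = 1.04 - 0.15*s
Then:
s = 6.93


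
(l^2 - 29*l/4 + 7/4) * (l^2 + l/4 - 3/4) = l^4 - 7*l^3 - 13*l^2/16 + 47*l/8 - 21/16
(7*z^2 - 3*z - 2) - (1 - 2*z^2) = 9*z^2 - 3*z - 3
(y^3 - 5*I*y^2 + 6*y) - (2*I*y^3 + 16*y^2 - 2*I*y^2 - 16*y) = y^3 - 2*I*y^3 - 16*y^2 - 3*I*y^2 + 22*y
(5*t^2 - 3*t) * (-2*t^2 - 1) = -10*t^4 + 6*t^3 - 5*t^2 + 3*t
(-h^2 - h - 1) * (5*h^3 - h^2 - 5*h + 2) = -5*h^5 - 4*h^4 + h^3 + 4*h^2 + 3*h - 2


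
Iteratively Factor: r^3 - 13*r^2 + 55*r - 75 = (r - 3)*(r^2 - 10*r + 25) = (r - 5)*(r - 3)*(r - 5)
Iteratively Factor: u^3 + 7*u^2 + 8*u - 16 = (u + 4)*(u^2 + 3*u - 4) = (u - 1)*(u + 4)*(u + 4)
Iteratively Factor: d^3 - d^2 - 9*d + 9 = (d - 3)*(d^2 + 2*d - 3) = (d - 3)*(d - 1)*(d + 3)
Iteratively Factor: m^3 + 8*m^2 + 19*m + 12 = (m + 4)*(m^2 + 4*m + 3) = (m + 1)*(m + 4)*(m + 3)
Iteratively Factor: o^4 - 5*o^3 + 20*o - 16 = (o + 2)*(o^3 - 7*o^2 + 14*o - 8) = (o - 2)*(o + 2)*(o^2 - 5*o + 4) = (o - 2)*(o - 1)*(o + 2)*(o - 4)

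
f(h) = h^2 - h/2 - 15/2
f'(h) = 2*h - 1/2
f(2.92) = -0.43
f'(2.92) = 5.34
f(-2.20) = -1.56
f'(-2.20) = -4.90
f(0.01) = -7.50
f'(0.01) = -0.48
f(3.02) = 0.11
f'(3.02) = 5.54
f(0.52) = -7.49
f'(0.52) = 0.54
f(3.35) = 2.05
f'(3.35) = 6.20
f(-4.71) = 17.04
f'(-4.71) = -9.92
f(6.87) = 36.26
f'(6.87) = 13.24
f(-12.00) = 142.50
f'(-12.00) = -24.50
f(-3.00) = 3.00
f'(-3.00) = -6.50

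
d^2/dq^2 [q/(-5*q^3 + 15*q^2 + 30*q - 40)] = 6*(-3*q*(-q^2 + 2*q + 2)^2 + (q^2 + q*(q - 1) - 2*q - 2)*(q^3 - 3*q^2 - 6*q + 8))/(5*(q^3 - 3*q^2 - 6*q + 8)^3)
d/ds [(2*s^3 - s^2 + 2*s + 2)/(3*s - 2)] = (12*s^3 - 15*s^2 + 4*s - 10)/(9*s^2 - 12*s + 4)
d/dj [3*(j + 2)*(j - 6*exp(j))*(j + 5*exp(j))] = -3*j^2*exp(j) + 9*j^2 - 180*j*exp(2*j) - 12*j*exp(j) + 12*j - 450*exp(2*j) - 6*exp(j)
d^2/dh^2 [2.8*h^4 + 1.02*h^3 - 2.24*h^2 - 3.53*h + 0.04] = 33.6*h^2 + 6.12*h - 4.48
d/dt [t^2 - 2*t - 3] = 2*t - 2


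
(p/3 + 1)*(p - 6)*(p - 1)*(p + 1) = p^4/3 - p^3 - 19*p^2/3 + p + 6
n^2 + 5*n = n*(n + 5)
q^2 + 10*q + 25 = (q + 5)^2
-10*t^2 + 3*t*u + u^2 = (-2*t + u)*(5*t + u)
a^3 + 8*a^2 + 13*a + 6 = (a + 1)^2*(a + 6)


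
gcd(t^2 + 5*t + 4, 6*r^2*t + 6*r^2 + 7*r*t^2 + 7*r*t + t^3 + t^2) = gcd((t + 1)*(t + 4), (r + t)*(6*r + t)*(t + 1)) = t + 1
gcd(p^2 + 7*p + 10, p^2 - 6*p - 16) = p + 2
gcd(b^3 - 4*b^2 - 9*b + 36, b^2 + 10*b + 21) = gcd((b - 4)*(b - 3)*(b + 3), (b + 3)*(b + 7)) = b + 3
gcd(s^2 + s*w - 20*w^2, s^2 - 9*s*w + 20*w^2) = s - 4*w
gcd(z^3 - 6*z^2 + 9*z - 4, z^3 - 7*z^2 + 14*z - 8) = z^2 - 5*z + 4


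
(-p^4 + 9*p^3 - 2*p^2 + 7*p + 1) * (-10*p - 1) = 10*p^5 - 89*p^4 + 11*p^3 - 68*p^2 - 17*p - 1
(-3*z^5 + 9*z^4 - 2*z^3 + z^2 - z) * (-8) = 24*z^5 - 72*z^4 + 16*z^3 - 8*z^2 + 8*z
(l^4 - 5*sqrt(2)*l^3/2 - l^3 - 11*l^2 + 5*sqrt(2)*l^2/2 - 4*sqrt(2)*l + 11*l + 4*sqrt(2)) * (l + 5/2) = l^5 - 5*sqrt(2)*l^4/2 + 3*l^4/2 - 27*l^3/2 - 15*sqrt(2)*l^3/4 - 33*l^2/2 + 9*sqrt(2)*l^2/4 - 6*sqrt(2)*l + 55*l/2 + 10*sqrt(2)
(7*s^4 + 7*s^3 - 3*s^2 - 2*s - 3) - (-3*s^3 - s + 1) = 7*s^4 + 10*s^3 - 3*s^2 - s - 4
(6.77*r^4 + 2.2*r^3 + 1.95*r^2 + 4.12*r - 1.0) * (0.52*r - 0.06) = 3.5204*r^5 + 0.7378*r^4 + 0.882*r^3 + 2.0254*r^2 - 0.7672*r + 0.06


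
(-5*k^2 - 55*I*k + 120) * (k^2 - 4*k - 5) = -5*k^4 + 20*k^3 - 55*I*k^3 + 145*k^2 + 220*I*k^2 - 480*k + 275*I*k - 600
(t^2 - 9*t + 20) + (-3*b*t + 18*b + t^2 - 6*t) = -3*b*t + 18*b + 2*t^2 - 15*t + 20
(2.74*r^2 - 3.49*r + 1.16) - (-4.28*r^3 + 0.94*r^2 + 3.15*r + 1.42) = 4.28*r^3 + 1.8*r^2 - 6.64*r - 0.26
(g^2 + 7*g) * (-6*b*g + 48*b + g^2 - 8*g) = -6*b*g^3 + 6*b*g^2 + 336*b*g + g^4 - g^3 - 56*g^2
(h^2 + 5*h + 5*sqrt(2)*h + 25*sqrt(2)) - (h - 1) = h^2 + 4*h + 5*sqrt(2)*h + 1 + 25*sqrt(2)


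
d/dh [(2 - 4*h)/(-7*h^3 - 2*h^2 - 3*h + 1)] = 2*(-28*h^3 + 17*h^2 + 4*h + 1)/(49*h^6 + 28*h^5 + 46*h^4 - 2*h^3 + 5*h^2 - 6*h + 1)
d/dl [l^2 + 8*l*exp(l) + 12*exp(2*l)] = 8*l*exp(l) + 2*l + 24*exp(2*l) + 8*exp(l)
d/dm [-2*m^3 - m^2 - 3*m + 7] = -6*m^2 - 2*m - 3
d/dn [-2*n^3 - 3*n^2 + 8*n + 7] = -6*n^2 - 6*n + 8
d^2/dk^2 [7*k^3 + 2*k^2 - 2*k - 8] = 42*k + 4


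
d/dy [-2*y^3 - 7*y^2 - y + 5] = -6*y^2 - 14*y - 1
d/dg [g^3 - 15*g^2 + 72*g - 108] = 3*g^2 - 30*g + 72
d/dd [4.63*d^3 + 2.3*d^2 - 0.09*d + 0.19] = 13.89*d^2 + 4.6*d - 0.09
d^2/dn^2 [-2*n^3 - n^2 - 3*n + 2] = -12*n - 2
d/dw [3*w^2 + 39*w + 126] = 6*w + 39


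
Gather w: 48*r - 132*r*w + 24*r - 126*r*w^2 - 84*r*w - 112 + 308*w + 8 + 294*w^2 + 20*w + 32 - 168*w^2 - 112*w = 72*r + w^2*(126 - 126*r) + w*(216 - 216*r) - 72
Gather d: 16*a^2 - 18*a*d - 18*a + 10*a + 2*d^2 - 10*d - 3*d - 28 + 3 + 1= 16*a^2 - 8*a + 2*d^2 + d*(-18*a - 13) - 24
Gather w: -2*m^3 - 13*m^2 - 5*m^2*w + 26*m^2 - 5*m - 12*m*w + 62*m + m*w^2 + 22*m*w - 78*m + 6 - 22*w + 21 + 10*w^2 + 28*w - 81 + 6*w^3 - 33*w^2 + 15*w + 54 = -2*m^3 + 13*m^2 - 21*m + 6*w^3 + w^2*(m - 23) + w*(-5*m^2 + 10*m + 21)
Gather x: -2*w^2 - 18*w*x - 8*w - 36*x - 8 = -2*w^2 - 8*w + x*(-18*w - 36) - 8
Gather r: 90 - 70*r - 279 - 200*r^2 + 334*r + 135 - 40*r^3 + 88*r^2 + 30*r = -40*r^3 - 112*r^2 + 294*r - 54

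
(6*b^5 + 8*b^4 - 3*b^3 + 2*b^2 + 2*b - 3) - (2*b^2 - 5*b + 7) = 6*b^5 + 8*b^4 - 3*b^3 + 7*b - 10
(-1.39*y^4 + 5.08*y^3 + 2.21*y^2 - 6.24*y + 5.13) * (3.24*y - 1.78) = -4.5036*y^5 + 18.9334*y^4 - 1.882*y^3 - 24.1514*y^2 + 27.7284*y - 9.1314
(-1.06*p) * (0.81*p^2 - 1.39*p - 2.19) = -0.8586*p^3 + 1.4734*p^2 + 2.3214*p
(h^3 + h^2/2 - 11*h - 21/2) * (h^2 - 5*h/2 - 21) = h^5 - 2*h^4 - 133*h^3/4 + 13*h^2/2 + 1029*h/4 + 441/2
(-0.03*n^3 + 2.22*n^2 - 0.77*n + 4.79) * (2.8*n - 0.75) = -0.084*n^4 + 6.2385*n^3 - 3.821*n^2 + 13.9895*n - 3.5925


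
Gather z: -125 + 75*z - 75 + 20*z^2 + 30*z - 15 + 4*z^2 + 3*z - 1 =24*z^2 + 108*z - 216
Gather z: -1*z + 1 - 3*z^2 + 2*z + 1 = -3*z^2 + z + 2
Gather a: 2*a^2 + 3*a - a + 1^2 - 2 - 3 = 2*a^2 + 2*a - 4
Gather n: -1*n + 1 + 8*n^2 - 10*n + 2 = 8*n^2 - 11*n + 3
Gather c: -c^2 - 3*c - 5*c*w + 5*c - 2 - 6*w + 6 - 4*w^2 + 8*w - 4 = -c^2 + c*(2 - 5*w) - 4*w^2 + 2*w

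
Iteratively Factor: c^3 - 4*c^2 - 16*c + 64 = (c - 4)*(c^2 - 16) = (c - 4)*(c + 4)*(c - 4)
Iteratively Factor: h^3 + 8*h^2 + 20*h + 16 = (h + 2)*(h^2 + 6*h + 8) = (h + 2)^2*(h + 4)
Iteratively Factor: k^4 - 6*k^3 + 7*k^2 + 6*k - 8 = (k + 1)*(k^3 - 7*k^2 + 14*k - 8) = (k - 1)*(k + 1)*(k^2 - 6*k + 8) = (k - 4)*(k - 1)*(k + 1)*(k - 2)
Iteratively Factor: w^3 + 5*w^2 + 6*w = (w)*(w^2 + 5*w + 6) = w*(w + 2)*(w + 3)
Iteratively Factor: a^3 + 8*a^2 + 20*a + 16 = (a + 4)*(a^2 + 4*a + 4) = (a + 2)*(a + 4)*(a + 2)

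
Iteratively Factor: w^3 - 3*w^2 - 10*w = (w)*(w^2 - 3*w - 10) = w*(w - 5)*(w + 2)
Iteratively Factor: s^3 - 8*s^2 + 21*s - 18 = (s - 3)*(s^2 - 5*s + 6) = (s - 3)^2*(s - 2)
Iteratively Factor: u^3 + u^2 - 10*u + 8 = (u + 4)*(u^2 - 3*u + 2) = (u - 2)*(u + 4)*(u - 1)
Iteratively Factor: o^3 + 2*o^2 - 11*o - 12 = (o + 1)*(o^2 + o - 12) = (o + 1)*(o + 4)*(o - 3)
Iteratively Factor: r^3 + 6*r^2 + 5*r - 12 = (r - 1)*(r^2 + 7*r + 12) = (r - 1)*(r + 4)*(r + 3)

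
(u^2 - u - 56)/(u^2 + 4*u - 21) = (u - 8)/(u - 3)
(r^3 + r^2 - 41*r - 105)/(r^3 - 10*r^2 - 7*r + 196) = (r^2 + 8*r + 15)/(r^2 - 3*r - 28)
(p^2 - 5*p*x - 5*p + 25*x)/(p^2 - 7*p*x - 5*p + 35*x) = (-p + 5*x)/(-p + 7*x)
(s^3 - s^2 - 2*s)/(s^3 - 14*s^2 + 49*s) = (s^2 - s - 2)/(s^2 - 14*s + 49)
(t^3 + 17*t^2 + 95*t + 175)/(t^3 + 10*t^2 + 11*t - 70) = (t + 5)/(t - 2)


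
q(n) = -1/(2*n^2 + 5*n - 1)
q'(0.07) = 12.88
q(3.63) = -0.02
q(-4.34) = -0.07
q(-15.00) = 0.00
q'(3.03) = 0.02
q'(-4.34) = -0.06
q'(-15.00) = 0.00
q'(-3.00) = -1.75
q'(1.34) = 0.12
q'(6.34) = 0.00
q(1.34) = -0.11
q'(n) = -(-4*n - 5)/(2*n^2 + 5*n - 1)^2 = (4*n + 5)/(2*n^2 + 5*n - 1)^2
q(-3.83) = -0.11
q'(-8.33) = -0.00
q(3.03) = -0.03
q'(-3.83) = -0.12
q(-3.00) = -0.50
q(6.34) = -0.01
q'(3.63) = 0.01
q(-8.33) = -0.01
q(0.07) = 1.56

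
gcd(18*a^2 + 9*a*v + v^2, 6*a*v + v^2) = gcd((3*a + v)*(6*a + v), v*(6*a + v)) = 6*a + v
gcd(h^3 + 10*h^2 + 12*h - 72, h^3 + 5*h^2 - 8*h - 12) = h^2 + 4*h - 12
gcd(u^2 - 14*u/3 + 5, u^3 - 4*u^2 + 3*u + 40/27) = u - 5/3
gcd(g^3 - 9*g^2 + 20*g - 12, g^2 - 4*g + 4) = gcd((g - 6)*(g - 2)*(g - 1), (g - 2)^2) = g - 2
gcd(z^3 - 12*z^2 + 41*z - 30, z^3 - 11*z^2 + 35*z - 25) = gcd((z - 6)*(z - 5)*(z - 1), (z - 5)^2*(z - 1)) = z^2 - 6*z + 5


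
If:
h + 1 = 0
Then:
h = -1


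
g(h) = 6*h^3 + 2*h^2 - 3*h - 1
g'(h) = 18*h^2 + 4*h - 3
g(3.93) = 382.29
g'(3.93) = 290.73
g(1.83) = 36.98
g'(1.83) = 64.60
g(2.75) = 130.66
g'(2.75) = 144.12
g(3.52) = 274.91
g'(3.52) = 234.11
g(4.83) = 707.24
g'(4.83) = 436.24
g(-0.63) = 0.18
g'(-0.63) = 1.62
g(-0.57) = 0.25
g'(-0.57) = 0.57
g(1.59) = 23.40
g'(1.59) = 48.87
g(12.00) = 10619.00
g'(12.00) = 2637.00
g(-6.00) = -1207.00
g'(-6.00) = 621.00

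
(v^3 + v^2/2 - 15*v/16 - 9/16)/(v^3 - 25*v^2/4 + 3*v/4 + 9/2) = (v + 3/4)/(v - 6)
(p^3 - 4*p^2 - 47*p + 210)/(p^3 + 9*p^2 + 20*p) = (p^3 - 4*p^2 - 47*p + 210)/(p*(p^2 + 9*p + 20))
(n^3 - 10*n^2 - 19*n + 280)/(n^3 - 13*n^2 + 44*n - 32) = (n^2 - 2*n - 35)/(n^2 - 5*n + 4)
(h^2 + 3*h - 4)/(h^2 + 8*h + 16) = (h - 1)/(h + 4)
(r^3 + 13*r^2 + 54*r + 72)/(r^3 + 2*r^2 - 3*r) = (r^2 + 10*r + 24)/(r*(r - 1))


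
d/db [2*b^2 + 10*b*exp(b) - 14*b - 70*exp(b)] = 10*b*exp(b) + 4*b - 60*exp(b) - 14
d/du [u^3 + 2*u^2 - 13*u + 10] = 3*u^2 + 4*u - 13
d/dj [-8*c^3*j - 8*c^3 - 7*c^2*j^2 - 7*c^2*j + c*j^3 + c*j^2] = c*(-8*c^2 - 14*c*j - 7*c + 3*j^2 + 2*j)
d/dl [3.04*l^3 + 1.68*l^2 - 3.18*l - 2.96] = 9.12*l^2 + 3.36*l - 3.18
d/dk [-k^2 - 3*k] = -2*k - 3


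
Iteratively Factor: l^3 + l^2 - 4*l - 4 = (l - 2)*(l^2 + 3*l + 2) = (l - 2)*(l + 1)*(l + 2)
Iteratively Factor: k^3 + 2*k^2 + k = (k + 1)*(k^2 + k) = (k + 1)^2*(k)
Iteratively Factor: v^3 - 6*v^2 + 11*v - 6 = (v - 1)*(v^2 - 5*v + 6) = (v - 3)*(v - 1)*(v - 2)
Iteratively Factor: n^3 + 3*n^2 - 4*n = (n + 4)*(n^2 - n) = n*(n + 4)*(n - 1)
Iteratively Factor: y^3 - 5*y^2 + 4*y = (y)*(y^2 - 5*y + 4) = y*(y - 4)*(y - 1)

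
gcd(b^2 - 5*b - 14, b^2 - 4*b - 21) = b - 7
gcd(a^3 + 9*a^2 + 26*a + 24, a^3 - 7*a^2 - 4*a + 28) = a + 2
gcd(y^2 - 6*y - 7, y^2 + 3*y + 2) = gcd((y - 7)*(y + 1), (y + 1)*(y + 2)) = y + 1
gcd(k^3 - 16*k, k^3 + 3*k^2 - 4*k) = k^2 + 4*k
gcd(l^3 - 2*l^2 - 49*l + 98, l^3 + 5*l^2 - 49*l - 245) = l^2 - 49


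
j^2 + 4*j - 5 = (j - 1)*(j + 5)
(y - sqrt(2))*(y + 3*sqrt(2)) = y^2 + 2*sqrt(2)*y - 6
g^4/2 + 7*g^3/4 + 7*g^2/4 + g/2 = g*(g/2 + 1)*(g + 1/2)*(g + 1)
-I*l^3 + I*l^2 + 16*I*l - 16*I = (l - 4)*(l + 4)*(-I*l + I)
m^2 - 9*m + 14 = (m - 7)*(m - 2)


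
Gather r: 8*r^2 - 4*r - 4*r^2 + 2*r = 4*r^2 - 2*r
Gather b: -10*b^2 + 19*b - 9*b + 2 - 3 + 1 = -10*b^2 + 10*b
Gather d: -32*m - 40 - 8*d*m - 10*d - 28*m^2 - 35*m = d*(-8*m - 10) - 28*m^2 - 67*m - 40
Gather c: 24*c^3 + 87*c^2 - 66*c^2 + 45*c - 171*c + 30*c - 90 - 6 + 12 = 24*c^3 + 21*c^2 - 96*c - 84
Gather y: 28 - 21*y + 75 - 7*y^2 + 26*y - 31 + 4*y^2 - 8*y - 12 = -3*y^2 - 3*y + 60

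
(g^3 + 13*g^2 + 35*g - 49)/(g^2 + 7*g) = g + 6 - 7/g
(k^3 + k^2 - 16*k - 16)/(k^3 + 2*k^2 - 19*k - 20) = (k + 4)/(k + 5)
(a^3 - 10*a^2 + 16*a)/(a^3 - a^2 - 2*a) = (a - 8)/(a + 1)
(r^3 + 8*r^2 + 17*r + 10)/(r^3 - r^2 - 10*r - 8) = (r + 5)/(r - 4)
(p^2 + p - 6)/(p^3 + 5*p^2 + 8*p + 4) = (p^2 + p - 6)/(p^3 + 5*p^2 + 8*p + 4)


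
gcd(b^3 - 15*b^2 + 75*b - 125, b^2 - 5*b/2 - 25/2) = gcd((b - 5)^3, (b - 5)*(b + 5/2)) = b - 5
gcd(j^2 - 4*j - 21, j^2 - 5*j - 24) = j + 3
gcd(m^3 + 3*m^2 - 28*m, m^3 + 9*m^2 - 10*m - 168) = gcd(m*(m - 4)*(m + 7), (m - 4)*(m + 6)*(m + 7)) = m^2 + 3*m - 28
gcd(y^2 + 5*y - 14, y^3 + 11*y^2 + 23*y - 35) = y + 7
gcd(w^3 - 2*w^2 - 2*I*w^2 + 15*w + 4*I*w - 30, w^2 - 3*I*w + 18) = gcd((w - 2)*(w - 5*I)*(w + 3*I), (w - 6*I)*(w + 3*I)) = w + 3*I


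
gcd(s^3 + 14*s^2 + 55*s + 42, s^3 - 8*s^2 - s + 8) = s + 1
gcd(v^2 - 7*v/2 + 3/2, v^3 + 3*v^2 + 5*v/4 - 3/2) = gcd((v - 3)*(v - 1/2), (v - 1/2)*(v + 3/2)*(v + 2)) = v - 1/2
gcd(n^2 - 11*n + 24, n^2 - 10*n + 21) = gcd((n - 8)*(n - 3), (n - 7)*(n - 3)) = n - 3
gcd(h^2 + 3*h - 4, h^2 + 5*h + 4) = h + 4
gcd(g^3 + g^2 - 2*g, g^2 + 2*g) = g^2 + 2*g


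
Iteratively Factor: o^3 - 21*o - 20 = (o + 1)*(o^2 - o - 20) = (o + 1)*(o + 4)*(o - 5)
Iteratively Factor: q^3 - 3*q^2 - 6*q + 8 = (q - 4)*(q^2 + q - 2) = (q - 4)*(q + 2)*(q - 1)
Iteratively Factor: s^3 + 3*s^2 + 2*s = (s + 2)*(s^2 + s) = (s + 1)*(s + 2)*(s)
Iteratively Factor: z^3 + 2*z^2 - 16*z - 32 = (z - 4)*(z^2 + 6*z + 8) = (z - 4)*(z + 2)*(z + 4)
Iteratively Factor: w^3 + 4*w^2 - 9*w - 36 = (w + 4)*(w^2 - 9) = (w - 3)*(w + 4)*(w + 3)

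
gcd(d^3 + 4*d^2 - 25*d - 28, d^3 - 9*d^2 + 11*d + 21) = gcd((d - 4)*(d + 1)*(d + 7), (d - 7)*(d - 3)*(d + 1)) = d + 1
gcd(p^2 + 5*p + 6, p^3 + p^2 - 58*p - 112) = p + 2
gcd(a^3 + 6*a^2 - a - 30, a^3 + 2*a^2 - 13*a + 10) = a^2 + 3*a - 10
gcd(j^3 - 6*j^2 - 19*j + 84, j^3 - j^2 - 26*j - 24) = j + 4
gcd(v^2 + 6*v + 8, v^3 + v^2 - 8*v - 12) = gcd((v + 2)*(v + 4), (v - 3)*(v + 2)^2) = v + 2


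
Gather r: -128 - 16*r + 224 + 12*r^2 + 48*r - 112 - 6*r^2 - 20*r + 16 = 6*r^2 + 12*r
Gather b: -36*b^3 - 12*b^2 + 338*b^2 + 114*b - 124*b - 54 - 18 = -36*b^3 + 326*b^2 - 10*b - 72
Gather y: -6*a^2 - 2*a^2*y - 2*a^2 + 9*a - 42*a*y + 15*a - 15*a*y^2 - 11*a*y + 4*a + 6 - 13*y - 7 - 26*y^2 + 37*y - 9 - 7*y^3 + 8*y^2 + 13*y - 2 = -8*a^2 + 28*a - 7*y^3 + y^2*(-15*a - 18) + y*(-2*a^2 - 53*a + 37) - 12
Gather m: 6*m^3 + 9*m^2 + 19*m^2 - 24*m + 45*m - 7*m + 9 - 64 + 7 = 6*m^3 + 28*m^2 + 14*m - 48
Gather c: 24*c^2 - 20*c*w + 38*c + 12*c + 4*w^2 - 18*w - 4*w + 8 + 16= 24*c^2 + c*(50 - 20*w) + 4*w^2 - 22*w + 24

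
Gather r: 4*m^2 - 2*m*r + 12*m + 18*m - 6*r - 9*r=4*m^2 + 30*m + r*(-2*m - 15)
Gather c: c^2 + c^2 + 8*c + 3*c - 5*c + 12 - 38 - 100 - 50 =2*c^2 + 6*c - 176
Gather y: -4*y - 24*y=-28*y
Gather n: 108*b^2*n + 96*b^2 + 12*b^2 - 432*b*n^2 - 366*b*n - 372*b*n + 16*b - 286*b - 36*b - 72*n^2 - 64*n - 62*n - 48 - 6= 108*b^2 - 306*b + n^2*(-432*b - 72) + n*(108*b^2 - 738*b - 126) - 54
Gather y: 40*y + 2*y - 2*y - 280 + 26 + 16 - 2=40*y - 240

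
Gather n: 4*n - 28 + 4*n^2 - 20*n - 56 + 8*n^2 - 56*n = 12*n^2 - 72*n - 84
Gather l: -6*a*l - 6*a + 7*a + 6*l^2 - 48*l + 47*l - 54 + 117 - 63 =a + 6*l^2 + l*(-6*a - 1)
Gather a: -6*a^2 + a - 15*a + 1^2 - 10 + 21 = -6*a^2 - 14*a + 12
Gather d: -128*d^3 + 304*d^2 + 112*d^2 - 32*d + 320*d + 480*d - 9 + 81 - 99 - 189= -128*d^3 + 416*d^2 + 768*d - 216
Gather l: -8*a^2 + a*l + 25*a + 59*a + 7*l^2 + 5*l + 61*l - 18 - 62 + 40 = -8*a^2 + 84*a + 7*l^2 + l*(a + 66) - 40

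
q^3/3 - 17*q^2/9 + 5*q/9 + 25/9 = (q/3 + 1/3)*(q - 5)*(q - 5/3)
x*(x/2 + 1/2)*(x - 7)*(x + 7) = x^4/2 + x^3/2 - 49*x^2/2 - 49*x/2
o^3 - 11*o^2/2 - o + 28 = (o - 4)*(o - 7/2)*(o + 2)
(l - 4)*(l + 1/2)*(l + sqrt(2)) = l^3 - 7*l^2/2 + sqrt(2)*l^2 - 7*sqrt(2)*l/2 - 2*l - 2*sqrt(2)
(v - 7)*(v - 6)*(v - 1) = v^3 - 14*v^2 + 55*v - 42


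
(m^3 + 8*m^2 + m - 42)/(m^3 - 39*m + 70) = (m + 3)/(m - 5)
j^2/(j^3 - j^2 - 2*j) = j/(j^2 - j - 2)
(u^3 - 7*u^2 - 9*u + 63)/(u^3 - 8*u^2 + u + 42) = (u + 3)/(u + 2)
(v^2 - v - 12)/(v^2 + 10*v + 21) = (v - 4)/(v + 7)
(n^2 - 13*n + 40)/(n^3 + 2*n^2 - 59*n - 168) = (n - 5)/(n^2 + 10*n + 21)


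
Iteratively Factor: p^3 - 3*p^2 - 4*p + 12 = (p - 3)*(p^2 - 4) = (p - 3)*(p - 2)*(p + 2)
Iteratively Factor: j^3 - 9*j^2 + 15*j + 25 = (j + 1)*(j^2 - 10*j + 25) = (j - 5)*(j + 1)*(j - 5)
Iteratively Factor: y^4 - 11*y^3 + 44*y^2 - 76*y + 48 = (y - 2)*(y^3 - 9*y^2 + 26*y - 24) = (y - 4)*(y - 2)*(y^2 - 5*y + 6) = (y - 4)*(y - 3)*(y - 2)*(y - 2)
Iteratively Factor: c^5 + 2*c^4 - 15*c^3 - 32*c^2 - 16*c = (c + 4)*(c^4 - 2*c^3 - 7*c^2 - 4*c) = (c + 1)*(c + 4)*(c^3 - 3*c^2 - 4*c) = (c - 4)*(c + 1)*(c + 4)*(c^2 + c) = (c - 4)*(c + 1)^2*(c + 4)*(c)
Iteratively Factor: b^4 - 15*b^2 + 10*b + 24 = (b - 3)*(b^3 + 3*b^2 - 6*b - 8) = (b - 3)*(b - 2)*(b^2 + 5*b + 4) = (b - 3)*(b - 2)*(b + 4)*(b + 1)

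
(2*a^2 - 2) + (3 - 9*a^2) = 1 - 7*a^2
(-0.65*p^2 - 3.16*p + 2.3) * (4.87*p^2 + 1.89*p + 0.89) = -3.1655*p^4 - 16.6177*p^3 + 4.6501*p^2 + 1.5346*p + 2.047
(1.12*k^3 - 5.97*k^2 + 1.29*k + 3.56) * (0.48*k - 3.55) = 0.5376*k^4 - 6.8416*k^3 + 21.8127*k^2 - 2.8707*k - 12.638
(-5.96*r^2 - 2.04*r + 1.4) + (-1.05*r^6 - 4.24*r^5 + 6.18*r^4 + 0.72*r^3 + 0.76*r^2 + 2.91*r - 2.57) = -1.05*r^6 - 4.24*r^5 + 6.18*r^4 + 0.72*r^3 - 5.2*r^2 + 0.87*r - 1.17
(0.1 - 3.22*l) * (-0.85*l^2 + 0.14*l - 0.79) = 2.737*l^3 - 0.5358*l^2 + 2.5578*l - 0.079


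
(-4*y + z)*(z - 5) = -4*y*z + 20*y + z^2 - 5*z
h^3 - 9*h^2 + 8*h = h*(h - 8)*(h - 1)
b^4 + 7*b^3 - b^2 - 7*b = b*(b - 1)*(b + 1)*(b + 7)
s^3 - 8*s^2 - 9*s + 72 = (s - 8)*(s - 3)*(s + 3)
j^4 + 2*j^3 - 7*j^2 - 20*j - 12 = (j - 3)*(j + 1)*(j + 2)^2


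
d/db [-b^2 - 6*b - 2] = -2*b - 6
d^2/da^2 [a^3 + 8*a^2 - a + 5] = 6*a + 16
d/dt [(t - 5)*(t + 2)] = 2*t - 3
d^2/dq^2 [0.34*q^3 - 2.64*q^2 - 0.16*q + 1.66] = 2.04*q - 5.28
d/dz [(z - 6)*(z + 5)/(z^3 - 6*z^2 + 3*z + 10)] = (-z^4 + 2*z^3 + 87*z^2 - 340*z + 80)/(z^6 - 12*z^5 + 42*z^4 - 16*z^3 - 111*z^2 + 60*z + 100)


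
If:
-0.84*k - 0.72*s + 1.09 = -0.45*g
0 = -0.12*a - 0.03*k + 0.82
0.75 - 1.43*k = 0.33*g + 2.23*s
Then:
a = 0.336999022482893*s + 6.64402085369827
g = -0.916259367872271*s - 1.00868904094711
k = 0.757249918540241 - 1.34799608993157*s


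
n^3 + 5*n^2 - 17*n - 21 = (n - 3)*(n + 1)*(n + 7)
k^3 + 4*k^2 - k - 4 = (k - 1)*(k + 1)*(k + 4)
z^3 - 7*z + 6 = (z - 2)*(z - 1)*(z + 3)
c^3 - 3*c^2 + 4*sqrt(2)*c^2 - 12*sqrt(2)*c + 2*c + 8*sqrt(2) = (c - 2)*(c - 1)*(c + 4*sqrt(2))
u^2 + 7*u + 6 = (u + 1)*(u + 6)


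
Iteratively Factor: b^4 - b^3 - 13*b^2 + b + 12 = (b + 3)*(b^3 - 4*b^2 - b + 4) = (b + 1)*(b + 3)*(b^2 - 5*b + 4) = (b - 1)*(b + 1)*(b + 3)*(b - 4)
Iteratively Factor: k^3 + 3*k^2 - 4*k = (k - 1)*(k^2 + 4*k) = k*(k - 1)*(k + 4)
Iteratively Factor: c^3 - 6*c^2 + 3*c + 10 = (c + 1)*(c^2 - 7*c + 10) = (c - 2)*(c + 1)*(c - 5)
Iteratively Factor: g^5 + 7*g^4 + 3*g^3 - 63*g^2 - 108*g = (g - 3)*(g^4 + 10*g^3 + 33*g^2 + 36*g) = (g - 3)*(g + 3)*(g^3 + 7*g^2 + 12*g) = (g - 3)*(g + 3)^2*(g^2 + 4*g) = g*(g - 3)*(g + 3)^2*(g + 4)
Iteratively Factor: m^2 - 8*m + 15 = (m - 3)*(m - 5)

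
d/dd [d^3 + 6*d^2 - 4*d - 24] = 3*d^2 + 12*d - 4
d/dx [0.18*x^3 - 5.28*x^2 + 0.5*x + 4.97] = 0.54*x^2 - 10.56*x + 0.5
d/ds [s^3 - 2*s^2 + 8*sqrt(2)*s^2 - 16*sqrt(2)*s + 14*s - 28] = 3*s^2 - 4*s + 16*sqrt(2)*s - 16*sqrt(2) + 14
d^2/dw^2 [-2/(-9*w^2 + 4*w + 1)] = 4*(81*w^2 - 36*w - 4*(9*w - 2)^2 - 9)/(-9*w^2 + 4*w + 1)^3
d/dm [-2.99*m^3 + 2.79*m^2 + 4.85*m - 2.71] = -8.97*m^2 + 5.58*m + 4.85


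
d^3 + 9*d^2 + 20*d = d*(d + 4)*(d + 5)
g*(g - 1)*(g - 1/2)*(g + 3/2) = g^4 - 7*g^2/4 + 3*g/4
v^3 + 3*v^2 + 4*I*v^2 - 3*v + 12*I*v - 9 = (v + 3)*(v + I)*(v + 3*I)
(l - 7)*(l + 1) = l^2 - 6*l - 7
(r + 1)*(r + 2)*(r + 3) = r^3 + 6*r^2 + 11*r + 6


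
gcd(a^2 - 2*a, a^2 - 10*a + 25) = 1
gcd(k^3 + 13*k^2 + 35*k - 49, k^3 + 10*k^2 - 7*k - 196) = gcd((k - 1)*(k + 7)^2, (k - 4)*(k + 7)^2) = k^2 + 14*k + 49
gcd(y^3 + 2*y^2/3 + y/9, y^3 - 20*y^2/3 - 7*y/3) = y^2 + y/3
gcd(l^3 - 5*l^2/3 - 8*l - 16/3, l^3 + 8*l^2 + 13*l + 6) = l + 1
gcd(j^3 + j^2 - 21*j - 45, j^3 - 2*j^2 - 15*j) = j^2 - 2*j - 15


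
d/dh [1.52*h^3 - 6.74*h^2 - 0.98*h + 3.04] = 4.56*h^2 - 13.48*h - 0.98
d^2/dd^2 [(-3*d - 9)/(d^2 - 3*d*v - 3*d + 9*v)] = 6*(-(d + 3)*(-2*d + 3*v + 3)^2 + 3*(d - v)*(d^2 - 3*d*v - 3*d + 9*v))/(d^2 - 3*d*v - 3*d + 9*v)^3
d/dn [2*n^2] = 4*n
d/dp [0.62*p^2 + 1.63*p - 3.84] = 1.24*p + 1.63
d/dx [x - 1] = 1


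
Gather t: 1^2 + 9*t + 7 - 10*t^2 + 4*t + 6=-10*t^2 + 13*t + 14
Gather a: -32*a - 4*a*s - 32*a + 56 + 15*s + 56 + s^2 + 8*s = a*(-4*s - 64) + s^2 + 23*s + 112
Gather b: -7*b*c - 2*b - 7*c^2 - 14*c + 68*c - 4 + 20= b*(-7*c - 2) - 7*c^2 + 54*c + 16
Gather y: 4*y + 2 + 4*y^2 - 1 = 4*y^2 + 4*y + 1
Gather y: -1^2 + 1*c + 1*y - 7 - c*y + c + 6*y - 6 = 2*c + y*(7 - c) - 14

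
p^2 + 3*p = p*(p + 3)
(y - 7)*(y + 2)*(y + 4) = y^3 - y^2 - 34*y - 56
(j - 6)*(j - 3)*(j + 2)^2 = j^4 - 5*j^3 - 14*j^2 + 36*j + 72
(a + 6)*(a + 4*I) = a^2 + 6*a + 4*I*a + 24*I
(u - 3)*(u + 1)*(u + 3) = u^3 + u^2 - 9*u - 9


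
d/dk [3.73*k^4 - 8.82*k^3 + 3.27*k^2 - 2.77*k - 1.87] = 14.92*k^3 - 26.46*k^2 + 6.54*k - 2.77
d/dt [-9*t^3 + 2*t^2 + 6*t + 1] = -27*t^2 + 4*t + 6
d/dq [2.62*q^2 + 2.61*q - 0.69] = 5.24*q + 2.61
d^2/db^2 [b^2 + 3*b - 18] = 2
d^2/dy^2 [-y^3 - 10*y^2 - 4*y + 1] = -6*y - 20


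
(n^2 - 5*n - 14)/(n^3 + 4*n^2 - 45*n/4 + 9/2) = 4*(n^2 - 5*n - 14)/(4*n^3 + 16*n^2 - 45*n + 18)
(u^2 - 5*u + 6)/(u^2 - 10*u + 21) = (u - 2)/(u - 7)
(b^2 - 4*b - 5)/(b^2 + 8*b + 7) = (b - 5)/(b + 7)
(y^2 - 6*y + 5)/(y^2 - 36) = (y^2 - 6*y + 5)/(y^2 - 36)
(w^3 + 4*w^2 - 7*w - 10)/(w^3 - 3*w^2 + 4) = (w + 5)/(w - 2)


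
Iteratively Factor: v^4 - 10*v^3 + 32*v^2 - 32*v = (v - 4)*(v^3 - 6*v^2 + 8*v) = (v - 4)*(v - 2)*(v^2 - 4*v) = (v - 4)^2*(v - 2)*(v)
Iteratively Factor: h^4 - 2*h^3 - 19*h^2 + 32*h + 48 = (h + 1)*(h^3 - 3*h^2 - 16*h + 48) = (h - 3)*(h + 1)*(h^2 - 16) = (h - 3)*(h + 1)*(h + 4)*(h - 4)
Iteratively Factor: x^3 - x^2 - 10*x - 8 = (x - 4)*(x^2 + 3*x + 2) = (x - 4)*(x + 1)*(x + 2)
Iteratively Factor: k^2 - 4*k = (k)*(k - 4)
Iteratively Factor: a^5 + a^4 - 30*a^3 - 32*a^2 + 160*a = (a + 4)*(a^4 - 3*a^3 - 18*a^2 + 40*a) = (a - 2)*(a + 4)*(a^3 - a^2 - 20*a) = (a - 2)*(a + 4)^2*(a^2 - 5*a) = (a - 5)*(a - 2)*(a + 4)^2*(a)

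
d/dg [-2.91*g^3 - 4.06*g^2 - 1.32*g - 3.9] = -8.73*g^2 - 8.12*g - 1.32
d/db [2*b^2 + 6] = 4*b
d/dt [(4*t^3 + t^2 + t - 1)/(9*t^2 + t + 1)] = 2*(18*t^4 + 4*t^3 + 2*t^2 + 10*t + 1)/(81*t^4 + 18*t^3 + 19*t^2 + 2*t + 1)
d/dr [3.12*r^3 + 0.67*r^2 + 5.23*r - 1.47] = 9.36*r^2 + 1.34*r + 5.23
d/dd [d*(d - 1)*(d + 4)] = 3*d^2 + 6*d - 4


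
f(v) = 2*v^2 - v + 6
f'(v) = 4*v - 1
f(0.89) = 6.69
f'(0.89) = 2.56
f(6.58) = 86.01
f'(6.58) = 25.32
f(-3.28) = 30.80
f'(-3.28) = -14.12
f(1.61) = 9.57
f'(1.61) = 5.44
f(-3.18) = 29.40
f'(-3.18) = -13.72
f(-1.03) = 9.15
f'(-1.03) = -5.12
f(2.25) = 13.88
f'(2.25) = 8.00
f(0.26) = 5.88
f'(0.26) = 0.04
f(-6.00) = 84.00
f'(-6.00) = -25.00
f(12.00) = 282.00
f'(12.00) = 47.00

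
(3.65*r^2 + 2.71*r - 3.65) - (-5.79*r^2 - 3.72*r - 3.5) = 9.44*r^2 + 6.43*r - 0.15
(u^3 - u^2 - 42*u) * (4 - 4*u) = -4*u^4 + 8*u^3 + 164*u^2 - 168*u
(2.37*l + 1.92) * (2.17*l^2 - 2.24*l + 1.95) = 5.1429*l^3 - 1.1424*l^2 + 0.3207*l + 3.744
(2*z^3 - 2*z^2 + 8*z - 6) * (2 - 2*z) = -4*z^4 + 8*z^3 - 20*z^2 + 28*z - 12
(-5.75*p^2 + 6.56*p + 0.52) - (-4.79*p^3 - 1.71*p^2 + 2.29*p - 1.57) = 4.79*p^3 - 4.04*p^2 + 4.27*p + 2.09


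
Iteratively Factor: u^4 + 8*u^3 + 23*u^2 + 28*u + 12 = (u + 2)*(u^3 + 6*u^2 + 11*u + 6) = (u + 2)*(u + 3)*(u^2 + 3*u + 2) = (u + 1)*(u + 2)*(u + 3)*(u + 2)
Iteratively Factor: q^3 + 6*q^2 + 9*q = (q)*(q^2 + 6*q + 9) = q*(q + 3)*(q + 3)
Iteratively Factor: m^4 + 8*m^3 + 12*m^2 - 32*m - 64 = (m + 4)*(m^3 + 4*m^2 - 4*m - 16) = (m + 2)*(m + 4)*(m^2 + 2*m - 8) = (m - 2)*(m + 2)*(m + 4)*(m + 4)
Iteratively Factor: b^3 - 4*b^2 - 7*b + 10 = (b - 5)*(b^2 + b - 2) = (b - 5)*(b - 1)*(b + 2)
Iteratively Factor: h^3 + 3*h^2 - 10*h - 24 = (h + 2)*(h^2 + h - 12) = (h + 2)*(h + 4)*(h - 3)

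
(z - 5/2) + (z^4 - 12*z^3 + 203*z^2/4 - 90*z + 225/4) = z^4 - 12*z^3 + 203*z^2/4 - 89*z + 215/4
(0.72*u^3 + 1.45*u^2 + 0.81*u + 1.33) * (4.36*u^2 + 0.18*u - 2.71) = 3.1392*u^5 + 6.4516*u^4 + 1.8414*u^3 + 2.0151*u^2 - 1.9557*u - 3.6043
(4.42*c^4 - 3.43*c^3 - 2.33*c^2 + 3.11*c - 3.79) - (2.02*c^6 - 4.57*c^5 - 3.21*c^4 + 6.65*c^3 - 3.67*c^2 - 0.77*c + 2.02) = -2.02*c^6 + 4.57*c^5 + 7.63*c^4 - 10.08*c^3 + 1.34*c^2 + 3.88*c - 5.81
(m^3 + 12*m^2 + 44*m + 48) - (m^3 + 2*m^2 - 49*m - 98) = 10*m^2 + 93*m + 146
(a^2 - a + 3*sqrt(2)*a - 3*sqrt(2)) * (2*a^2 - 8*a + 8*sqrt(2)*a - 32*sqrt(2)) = 2*a^4 - 10*a^3 + 14*sqrt(2)*a^3 - 70*sqrt(2)*a^2 + 56*a^2 - 240*a + 56*sqrt(2)*a + 192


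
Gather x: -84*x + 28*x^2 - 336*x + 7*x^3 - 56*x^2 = 7*x^3 - 28*x^2 - 420*x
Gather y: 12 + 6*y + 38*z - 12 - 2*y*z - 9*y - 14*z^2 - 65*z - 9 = y*(-2*z - 3) - 14*z^2 - 27*z - 9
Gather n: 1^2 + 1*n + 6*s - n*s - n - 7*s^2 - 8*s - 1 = -n*s - 7*s^2 - 2*s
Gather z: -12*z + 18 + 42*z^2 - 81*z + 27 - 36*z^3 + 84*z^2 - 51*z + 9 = -36*z^3 + 126*z^2 - 144*z + 54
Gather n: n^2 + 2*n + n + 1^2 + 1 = n^2 + 3*n + 2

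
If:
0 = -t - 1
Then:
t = -1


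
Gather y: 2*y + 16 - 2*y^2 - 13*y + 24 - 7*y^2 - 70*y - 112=-9*y^2 - 81*y - 72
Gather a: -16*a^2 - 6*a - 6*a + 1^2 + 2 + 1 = -16*a^2 - 12*a + 4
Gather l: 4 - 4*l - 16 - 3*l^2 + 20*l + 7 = -3*l^2 + 16*l - 5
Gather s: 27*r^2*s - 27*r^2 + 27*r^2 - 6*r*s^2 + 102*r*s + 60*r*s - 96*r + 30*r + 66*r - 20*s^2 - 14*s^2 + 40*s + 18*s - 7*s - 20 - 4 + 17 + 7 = s^2*(-6*r - 34) + s*(27*r^2 + 162*r + 51)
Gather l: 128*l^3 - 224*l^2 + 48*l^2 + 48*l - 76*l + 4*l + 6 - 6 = 128*l^3 - 176*l^2 - 24*l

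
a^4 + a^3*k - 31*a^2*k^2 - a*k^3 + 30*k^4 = (a - 5*k)*(a - k)*(a + k)*(a + 6*k)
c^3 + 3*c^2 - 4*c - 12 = (c - 2)*(c + 2)*(c + 3)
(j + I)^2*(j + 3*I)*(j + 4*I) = j^4 + 9*I*j^3 - 27*j^2 - 31*I*j + 12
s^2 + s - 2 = (s - 1)*(s + 2)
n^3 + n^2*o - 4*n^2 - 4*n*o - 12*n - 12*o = (n - 6)*(n + 2)*(n + o)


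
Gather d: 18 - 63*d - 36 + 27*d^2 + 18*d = 27*d^2 - 45*d - 18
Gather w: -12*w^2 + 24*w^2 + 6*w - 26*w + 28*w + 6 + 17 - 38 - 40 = 12*w^2 + 8*w - 55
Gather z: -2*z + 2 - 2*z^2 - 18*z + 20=-2*z^2 - 20*z + 22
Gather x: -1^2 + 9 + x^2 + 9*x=x^2 + 9*x + 8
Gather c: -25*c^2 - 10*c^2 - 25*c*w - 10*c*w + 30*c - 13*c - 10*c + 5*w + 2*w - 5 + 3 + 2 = -35*c^2 + c*(7 - 35*w) + 7*w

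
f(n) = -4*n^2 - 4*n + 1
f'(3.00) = -28.00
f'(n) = -8*n - 4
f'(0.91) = -11.28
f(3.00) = -47.00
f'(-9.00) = 68.00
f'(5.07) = -44.56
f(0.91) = -5.95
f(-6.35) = -134.89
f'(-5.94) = 43.52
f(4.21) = -86.74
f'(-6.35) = 46.80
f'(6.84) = -58.72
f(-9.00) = -287.00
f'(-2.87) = 18.96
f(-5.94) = -116.37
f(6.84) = -213.50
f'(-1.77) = 10.16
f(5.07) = -122.10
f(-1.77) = -4.45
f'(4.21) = -37.68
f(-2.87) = -20.47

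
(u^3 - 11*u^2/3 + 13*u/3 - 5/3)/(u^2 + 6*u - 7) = (3*u^2 - 8*u + 5)/(3*(u + 7))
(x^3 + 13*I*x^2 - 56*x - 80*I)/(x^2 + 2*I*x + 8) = (x^2 + 9*I*x - 20)/(x - 2*I)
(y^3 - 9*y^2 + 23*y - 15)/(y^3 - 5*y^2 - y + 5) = (y - 3)/(y + 1)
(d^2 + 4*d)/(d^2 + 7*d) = (d + 4)/(d + 7)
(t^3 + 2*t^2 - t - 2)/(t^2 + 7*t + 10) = (t^2 - 1)/(t + 5)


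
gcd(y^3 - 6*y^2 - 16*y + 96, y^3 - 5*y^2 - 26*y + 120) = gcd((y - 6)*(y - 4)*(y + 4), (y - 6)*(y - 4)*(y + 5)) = y^2 - 10*y + 24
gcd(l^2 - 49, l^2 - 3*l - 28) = l - 7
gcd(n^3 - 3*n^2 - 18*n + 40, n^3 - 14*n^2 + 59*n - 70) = n^2 - 7*n + 10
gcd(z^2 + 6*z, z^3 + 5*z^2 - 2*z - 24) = 1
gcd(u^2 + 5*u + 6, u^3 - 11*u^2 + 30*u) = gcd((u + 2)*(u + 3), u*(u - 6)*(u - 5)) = 1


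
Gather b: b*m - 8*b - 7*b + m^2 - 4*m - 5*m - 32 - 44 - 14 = b*(m - 15) + m^2 - 9*m - 90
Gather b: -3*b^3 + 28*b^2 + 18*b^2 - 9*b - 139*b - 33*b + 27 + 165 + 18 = -3*b^3 + 46*b^2 - 181*b + 210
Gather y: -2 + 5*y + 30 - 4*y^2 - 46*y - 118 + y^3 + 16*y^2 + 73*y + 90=y^3 + 12*y^2 + 32*y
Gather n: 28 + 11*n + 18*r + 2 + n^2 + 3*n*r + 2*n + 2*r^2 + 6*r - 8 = n^2 + n*(3*r + 13) + 2*r^2 + 24*r + 22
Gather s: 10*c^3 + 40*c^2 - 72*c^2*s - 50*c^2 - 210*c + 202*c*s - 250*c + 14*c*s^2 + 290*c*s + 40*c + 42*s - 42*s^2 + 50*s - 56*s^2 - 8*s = 10*c^3 - 10*c^2 - 420*c + s^2*(14*c - 98) + s*(-72*c^2 + 492*c + 84)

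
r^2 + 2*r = r*(r + 2)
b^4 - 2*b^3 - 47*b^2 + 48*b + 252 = (b - 7)*(b - 3)*(b + 2)*(b + 6)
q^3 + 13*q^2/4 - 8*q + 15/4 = (q - 1)*(q - 3/4)*(q + 5)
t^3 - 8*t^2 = t^2*(t - 8)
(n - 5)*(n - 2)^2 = n^3 - 9*n^2 + 24*n - 20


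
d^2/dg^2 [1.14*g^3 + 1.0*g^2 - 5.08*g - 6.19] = 6.84*g + 2.0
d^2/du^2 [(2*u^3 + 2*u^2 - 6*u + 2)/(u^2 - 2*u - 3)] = 8*(3*u^3 + 15*u^2 - 3*u + 17)/(u^6 - 6*u^5 + 3*u^4 + 28*u^3 - 9*u^2 - 54*u - 27)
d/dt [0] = 0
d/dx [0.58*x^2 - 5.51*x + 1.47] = 1.16*x - 5.51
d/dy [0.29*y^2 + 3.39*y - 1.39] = 0.58*y + 3.39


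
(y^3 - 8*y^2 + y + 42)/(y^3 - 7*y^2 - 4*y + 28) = (y - 3)/(y - 2)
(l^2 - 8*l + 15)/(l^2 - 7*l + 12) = (l - 5)/(l - 4)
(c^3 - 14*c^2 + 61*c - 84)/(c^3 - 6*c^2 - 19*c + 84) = (c - 4)/(c + 4)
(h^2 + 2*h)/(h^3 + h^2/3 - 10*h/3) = 3/(3*h - 5)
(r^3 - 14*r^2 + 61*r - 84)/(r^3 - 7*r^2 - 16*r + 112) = (r - 3)/(r + 4)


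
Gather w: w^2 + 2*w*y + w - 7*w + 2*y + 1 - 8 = w^2 + w*(2*y - 6) + 2*y - 7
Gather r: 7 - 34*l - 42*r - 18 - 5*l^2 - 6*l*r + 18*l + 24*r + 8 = -5*l^2 - 16*l + r*(-6*l - 18) - 3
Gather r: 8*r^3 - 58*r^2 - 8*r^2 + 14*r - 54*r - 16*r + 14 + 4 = 8*r^3 - 66*r^2 - 56*r + 18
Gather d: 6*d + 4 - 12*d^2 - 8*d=-12*d^2 - 2*d + 4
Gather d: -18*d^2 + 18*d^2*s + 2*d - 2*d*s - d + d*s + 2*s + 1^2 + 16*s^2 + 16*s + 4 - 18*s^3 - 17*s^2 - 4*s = d^2*(18*s - 18) + d*(1 - s) - 18*s^3 - s^2 + 14*s + 5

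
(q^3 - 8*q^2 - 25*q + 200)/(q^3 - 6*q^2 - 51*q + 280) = (q + 5)/(q + 7)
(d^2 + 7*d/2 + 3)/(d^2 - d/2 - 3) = (d + 2)/(d - 2)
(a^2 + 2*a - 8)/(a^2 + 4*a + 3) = (a^2 + 2*a - 8)/(a^2 + 4*a + 3)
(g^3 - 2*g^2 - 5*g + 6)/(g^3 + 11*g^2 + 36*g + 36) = (g^2 - 4*g + 3)/(g^2 + 9*g + 18)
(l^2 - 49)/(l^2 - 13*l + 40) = (l^2 - 49)/(l^2 - 13*l + 40)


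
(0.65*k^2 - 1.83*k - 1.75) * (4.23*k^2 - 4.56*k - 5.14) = 2.7495*k^4 - 10.7049*k^3 - 2.3987*k^2 + 17.3862*k + 8.995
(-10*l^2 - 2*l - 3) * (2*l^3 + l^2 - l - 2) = -20*l^5 - 14*l^4 + 2*l^3 + 19*l^2 + 7*l + 6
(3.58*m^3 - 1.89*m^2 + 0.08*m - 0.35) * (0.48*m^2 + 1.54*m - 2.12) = 1.7184*m^5 + 4.606*m^4 - 10.4618*m^3 + 3.962*m^2 - 0.7086*m + 0.742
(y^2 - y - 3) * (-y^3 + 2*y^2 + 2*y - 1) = -y^5 + 3*y^4 + 3*y^3 - 9*y^2 - 5*y + 3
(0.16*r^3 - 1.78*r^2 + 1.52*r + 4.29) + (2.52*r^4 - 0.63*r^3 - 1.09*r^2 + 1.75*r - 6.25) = 2.52*r^4 - 0.47*r^3 - 2.87*r^2 + 3.27*r - 1.96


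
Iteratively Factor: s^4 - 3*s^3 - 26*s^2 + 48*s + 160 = (s + 4)*(s^3 - 7*s^2 + 2*s + 40) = (s + 2)*(s + 4)*(s^2 - 9*s + 20) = (s - 4)*(s + 2)*(s + 4)*(s - 5)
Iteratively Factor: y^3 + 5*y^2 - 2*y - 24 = (y + 4)*(y^2 + y - 6) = (y + 3)*(y + 4)*(y - 2)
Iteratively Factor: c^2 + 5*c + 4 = (c + 1)*(c + 4)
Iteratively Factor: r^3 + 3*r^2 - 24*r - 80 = (r + 4)*(r^2 - r - 20) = (r + 4)^2*(r - 5)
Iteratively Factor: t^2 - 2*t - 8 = (t - 4)*(t + 2)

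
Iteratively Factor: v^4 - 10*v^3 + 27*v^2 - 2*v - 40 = (v - 4)*(v^3 - 6*v^2 + 3*v + 10) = (v - 4)*(v - 2)*(v^2 - 4*v - 5) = (v - 5)*(v - 4)*(v - 2)*(v + 1)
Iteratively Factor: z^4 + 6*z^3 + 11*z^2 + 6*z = (z)*(z^3 + 6*z^2 + 11*z + 6) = z*(z + 1)*(z^2 + 5*z + 6) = z*(z + 1)*(z + 2)*(z + 3)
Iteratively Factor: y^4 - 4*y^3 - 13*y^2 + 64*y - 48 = (y - 4)*(y^3 - 13*y + 12) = (y - 4)*(y - 3)*(y^2 + 3*y - 4) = (y - 4)*(y - 3)*(y + 4)*(y - 1)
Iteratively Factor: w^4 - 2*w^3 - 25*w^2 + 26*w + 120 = (w - 5)*(w^3 + 3*w^2 - 10*w - 24) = (w - 5)*(w + 4)*(w^2 - w - 6) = (w - 5)*(w + 2)*(w + 4)*(w - 3)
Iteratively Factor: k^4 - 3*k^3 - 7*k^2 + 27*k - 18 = (k + 3)*(k^3 - 6*k^2 + 11*k - 6) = (k - 3)*(k + 3)*(k^2 - 3*k + 2) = (k - 3)*(k - 2)*(k + 3)*(k - 1)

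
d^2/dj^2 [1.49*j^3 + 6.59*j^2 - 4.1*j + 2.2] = 8.94*j + 13.18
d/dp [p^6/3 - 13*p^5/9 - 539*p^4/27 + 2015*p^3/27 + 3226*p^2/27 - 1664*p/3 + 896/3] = 2*p^5 - 65*p^4/9 - 2156*p^3/27 + 2015*p^2/9 + 6452*p/27 - 1664/3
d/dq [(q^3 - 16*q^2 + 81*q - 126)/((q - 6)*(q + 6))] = (q^2 + 12*q - 81)/(q^2 + 12*q + 36)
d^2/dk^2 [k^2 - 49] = 2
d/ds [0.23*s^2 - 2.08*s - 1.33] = 0.46*s - 2.08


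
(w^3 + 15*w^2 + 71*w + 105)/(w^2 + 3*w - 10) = (w^2 + 10*w + 21)/(w - 2)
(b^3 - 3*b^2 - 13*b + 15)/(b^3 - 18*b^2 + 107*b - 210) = (b^2 + 2*b - 3)/(b^2 - 13*b + 42)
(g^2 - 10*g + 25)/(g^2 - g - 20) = (g - 5)/(g + 4)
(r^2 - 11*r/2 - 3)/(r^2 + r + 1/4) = 2*(r - 6)/(2*r + 1)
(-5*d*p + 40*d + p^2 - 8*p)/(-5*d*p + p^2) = (p - 8)/p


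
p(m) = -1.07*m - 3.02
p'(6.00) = -1.07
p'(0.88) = -1.07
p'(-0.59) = -1.07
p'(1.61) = -1.07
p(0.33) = -3.37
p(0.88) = -3.96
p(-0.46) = -2.53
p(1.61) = -4.74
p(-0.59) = -2.39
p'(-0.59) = -1.07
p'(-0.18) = -1.07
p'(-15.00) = -1.07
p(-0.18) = -2.83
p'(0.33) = -1.07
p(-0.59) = -2.39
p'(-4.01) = -1.07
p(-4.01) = 1.27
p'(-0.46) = -1.07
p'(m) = -1.07000000000000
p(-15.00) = 13.03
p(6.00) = -9.44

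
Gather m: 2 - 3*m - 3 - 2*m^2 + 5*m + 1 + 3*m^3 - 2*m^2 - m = 3*m^3 - 4*m^2 + m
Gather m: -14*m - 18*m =-32*m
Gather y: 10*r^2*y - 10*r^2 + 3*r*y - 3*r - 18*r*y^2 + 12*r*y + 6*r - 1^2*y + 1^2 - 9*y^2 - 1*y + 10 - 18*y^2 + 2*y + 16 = -10*r^2 + 3*r + y^2*(-18*r - 27) + y*(10*r^2 + 15*r) + 27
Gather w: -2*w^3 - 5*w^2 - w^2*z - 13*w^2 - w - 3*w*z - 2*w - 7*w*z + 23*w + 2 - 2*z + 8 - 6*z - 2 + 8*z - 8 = -2*w^3 + w^2*(-z - 18) + w*(20 - 10*z)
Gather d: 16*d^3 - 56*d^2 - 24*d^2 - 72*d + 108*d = 16*d^3 - 80*d^2 + 36*d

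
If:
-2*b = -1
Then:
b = 1/2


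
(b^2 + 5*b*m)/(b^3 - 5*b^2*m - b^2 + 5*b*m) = (b + 5*m)/(b^2 - 5*b*m - b + 5*m)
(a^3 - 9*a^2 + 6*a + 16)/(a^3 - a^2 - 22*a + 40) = (a^2 - 7*a - 8)/(a^2 + a - 20)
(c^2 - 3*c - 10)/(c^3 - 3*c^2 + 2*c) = (c^2 - 3*c - 10)/(c*(c^2 - 3*c + 2))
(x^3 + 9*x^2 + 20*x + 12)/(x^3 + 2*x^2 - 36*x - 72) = (x + 1)/(x - 6)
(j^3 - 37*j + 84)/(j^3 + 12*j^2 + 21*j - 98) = (j^2 - 7*j + 12)/(j^2 + 5*j - 14)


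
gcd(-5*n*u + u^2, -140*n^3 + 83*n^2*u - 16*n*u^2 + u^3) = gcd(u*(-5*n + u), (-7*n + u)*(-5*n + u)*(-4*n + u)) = -5*n + u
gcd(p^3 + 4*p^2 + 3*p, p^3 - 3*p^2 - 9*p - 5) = p + 1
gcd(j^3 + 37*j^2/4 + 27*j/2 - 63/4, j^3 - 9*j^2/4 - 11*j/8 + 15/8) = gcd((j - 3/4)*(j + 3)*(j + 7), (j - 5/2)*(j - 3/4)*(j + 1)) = j - 3/4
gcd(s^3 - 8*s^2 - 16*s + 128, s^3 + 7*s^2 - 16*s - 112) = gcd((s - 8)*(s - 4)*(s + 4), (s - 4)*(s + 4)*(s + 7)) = s^2 - 16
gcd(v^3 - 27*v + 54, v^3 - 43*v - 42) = v + 6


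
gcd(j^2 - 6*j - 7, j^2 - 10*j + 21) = j - 7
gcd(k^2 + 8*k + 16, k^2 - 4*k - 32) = k + 4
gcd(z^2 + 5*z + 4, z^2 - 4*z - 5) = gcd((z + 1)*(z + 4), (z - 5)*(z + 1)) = z + 1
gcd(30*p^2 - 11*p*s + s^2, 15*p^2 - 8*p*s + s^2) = 5*p - s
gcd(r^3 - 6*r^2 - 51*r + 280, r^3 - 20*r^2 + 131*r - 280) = r^2 - 13*r + 40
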